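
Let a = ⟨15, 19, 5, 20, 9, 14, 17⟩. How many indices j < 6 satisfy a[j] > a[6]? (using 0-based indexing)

2 such elements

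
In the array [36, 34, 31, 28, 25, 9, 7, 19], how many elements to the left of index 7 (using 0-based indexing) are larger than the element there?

5 such elements

The element at index 7 is 19.
Elements before it: 36, 34, 31, 28, 25, 9, 7
Those larger than 19: 36, 34, 31, 28, 25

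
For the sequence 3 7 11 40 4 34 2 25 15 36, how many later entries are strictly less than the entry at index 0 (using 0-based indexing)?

The element at index 0 is 3.
Elements after it: 7, 11, 40, 4, 34, 2, 25, 15, 36
Those smaller than 3: 2

1 such element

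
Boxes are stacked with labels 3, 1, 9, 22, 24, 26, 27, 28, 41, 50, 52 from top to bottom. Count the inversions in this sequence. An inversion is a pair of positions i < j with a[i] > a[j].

1

Count, for each position, how many later elements it exceeds:
3 → 1 → 1
1 → none → 0
9 → none → 0
22 → none → 0
24 → none → 0
26 → none → 0
27 → none → 0
28 → none → 0
41 → none → 0
50 → none → 0
52 → none → 0
Sum: 1 + 0 + 0 + 0 + 0 + 0 + 0 + 0 + 0 + 0 + 0 = 1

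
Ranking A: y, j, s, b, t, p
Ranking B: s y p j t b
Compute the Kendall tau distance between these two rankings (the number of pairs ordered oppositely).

Assign each item its position (1..6) in the first ordering, then rewrite the second ordering as that position sequence:
positions: y→1, j→2, s→3, b→4, t→5, p→6
second ordering as positions: [3, 1, 6, 2, 5, 4]
Discordant pairs = inversions in this position sequence.
3: 1, 2 → 2
1: 0
6: 2, 5, 4 → 3
2: 0
5: 4 → 1
4: 0
Total: 2 + 0 + 3 + 0 + 1 + 0 = 6

6 discordant pairs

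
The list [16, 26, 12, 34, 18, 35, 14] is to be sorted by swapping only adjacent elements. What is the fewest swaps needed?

Each adjacent swap fixes exactly one inversion, so the minimum swap count equals the number of inversions.
Count inversions — for each element, later elements that are smaller:
16: 12, 14 → 2
26: 12, 18, 14 → 3
12: none → 0
34: 18, 14 → 2
18: 14 → 1
35: 14 → 1
14: none → 0
Total inversions: 2 + 3 + 0 + 2 + 1 + 1 + 0 = 9

9 swaps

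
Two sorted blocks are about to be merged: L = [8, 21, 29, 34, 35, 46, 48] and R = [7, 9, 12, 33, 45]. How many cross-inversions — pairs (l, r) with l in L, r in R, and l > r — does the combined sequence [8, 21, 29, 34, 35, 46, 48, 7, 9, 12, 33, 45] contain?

25

For each element r of the right run, count left-run elements greater than r:
r = 7: 8, 21, 29, 34, 35, 46, 48 → 7
r = 9: 21, 29, 34, 35, 46, 48 → 6
r = 12: 21, 29, 34, 35, 46, 48 → 6
r = 33: 34, 35, 46, 48 → 4
r = 45: 46, 48 → 2
Cross-inversions: 7 + 6 + 6 + 4 + 2 = 25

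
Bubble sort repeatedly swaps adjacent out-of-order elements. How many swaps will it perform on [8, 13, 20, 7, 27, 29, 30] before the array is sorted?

3

Minimum adjacent swaps = number of inversions (each swap of adjacent out-of-order elements removes one inversion and no swap can remove more).
Count inversions — for each element, later elements that are smaller:
8: 7 → 1
13: 7 → 1
20: 7 → 1
7: none → 0
27: none → 0
29: none → 0
30: none → 0
Total inversions: 1 + 1 + 1 + 0 + 0 + 0 + 0 = 3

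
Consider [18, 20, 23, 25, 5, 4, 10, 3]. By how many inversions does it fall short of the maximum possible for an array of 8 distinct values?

Maximum inversions for 8 distinct elements is C(8, 2) = 8·7/2 = 28.
Current inversions — for each element, count later smaller elements:
18: 4
20: 4
23: 4
25: 4
5: 2
4: 1
10: 1
3: 0
Current total: 4 + 4 + 4 + 4 + 2 + 1 + 1 + 0 = 20
Shortfall: 28 − 20 = 8

8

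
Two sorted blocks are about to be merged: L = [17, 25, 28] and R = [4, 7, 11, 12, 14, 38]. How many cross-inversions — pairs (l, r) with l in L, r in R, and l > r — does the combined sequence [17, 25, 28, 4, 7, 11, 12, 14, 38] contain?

Count, for every r in R, how many entries of L exceed r:
r = 4: 17, 25, 28 → 3
r = 7: 17, 25, 28 → 3
r = 11: 17, 25, 28 → 3
r = 12: 17, 25, 28 → 3
r = 14: 17, 25, 28 → 3
r = 38: none → 0
Cross-inversions: 3 + 3 + 3 + 3 + 3 + 0 = 15

15 cross-inversions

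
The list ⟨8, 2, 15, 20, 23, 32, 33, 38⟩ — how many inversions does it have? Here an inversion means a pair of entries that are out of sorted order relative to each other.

For each element, count later entries that are smaller:
8: 1
2: 0
15: 0
20: 0
23: 0
32: 0
33: 0
38: 0
Sum: 1 + 0 + 0 + 0 + 0 + 0 + 0 + 0 = 1

1 inversion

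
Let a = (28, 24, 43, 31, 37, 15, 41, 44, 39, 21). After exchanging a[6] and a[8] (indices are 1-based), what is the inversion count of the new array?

23 inversions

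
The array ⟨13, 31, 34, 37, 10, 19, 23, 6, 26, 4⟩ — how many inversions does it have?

29

Element-by-element contributions:
13 → 10, 6, 4 → 3
31 → 10, 19, 23, 6, 26, 4 → 6
34 → 10, 19, 23, 6, 26, 4 → 6
37 → 10, 19, 23, 6, 26, 4 → 6
10 → 6, 4 → 2
19 → 6, 4 → 2
23 → 6, 4 → 2
6 → 4 → 1
26 → 4 → 1
4 → none → 0
Sum: 3 + 6 + 6 + 6 + 2 + 2 + 2 + 1 + 1 + 0 = 29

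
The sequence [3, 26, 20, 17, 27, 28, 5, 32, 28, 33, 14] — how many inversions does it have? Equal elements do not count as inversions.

17

Count, for each position, how many later elements it exceeds:
3: 0
26: 4
20: 3
17: 2
27: 2
28: 2
5: 0
32: 2
28: 1
33: 1
14: 0
Sum: 0 + 4 + 3 + 2 + 2 + 2 + 0 + 2 + 1 + 1 + 0 = 17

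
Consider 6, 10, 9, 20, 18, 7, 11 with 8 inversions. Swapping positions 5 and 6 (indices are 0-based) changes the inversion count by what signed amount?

+1

Positions 5 and 6 hold 7 and 11; after swapping, the array is [6, 10, 9, 20, 18, 11, 7].
For each element, count later entries that are smaller:
6 → none → 0
10 → 9, 7 → 2
9 → 7 → 1
20 → 18, 11, 7 → 3
18 → 11, 7 → 2
11 → 7 → 1
7 → none → 0
Sum: 0 + 2 + 1 + 3 + 2 + 1 + 0 = 9
Change: 9 − 8 = +1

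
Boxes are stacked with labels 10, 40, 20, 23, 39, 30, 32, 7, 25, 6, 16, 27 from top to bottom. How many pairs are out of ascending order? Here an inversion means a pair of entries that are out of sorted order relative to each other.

38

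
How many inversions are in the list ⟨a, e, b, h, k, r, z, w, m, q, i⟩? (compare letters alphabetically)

Inversions: 14

Count, for each position, how many later elements it exceeds:
a: 0
e: 1
b: 0
h: 0
k: 1
r: 3
z: 4
w: 3
m: 1
q: 1
i: 0
Sum: 0 + 1 + 0 + 0 + 1 + 3 + 4 + 3 + 1 + 1 + 0 = 14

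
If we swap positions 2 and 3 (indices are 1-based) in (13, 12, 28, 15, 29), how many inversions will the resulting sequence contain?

3 inversions

Positions 2 and 3 hold 12 and 28; after swapping, the array is [13, 28, 12, 15, 29].
For each element, count later entries that are smaller:
13: 1
28: 2
12: 0
15: 0
29: 0
Sum: 1 + 2 + 0 + 0 + 0 = 3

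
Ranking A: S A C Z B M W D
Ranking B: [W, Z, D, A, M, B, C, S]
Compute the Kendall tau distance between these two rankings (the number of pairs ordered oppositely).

There are 21 discordant pairs.

Assign each item its position (1..8) in the first ordering, then rewrite the second ordering as that position sequence:
positions: S→1, A→2, C→3, Z→4, B→5, M→6, W→7, D→8
second ordering as positions: [7, 4, 8, 2, 6, 5, 3, 1]
Discordant pairs = inversions in this position sequence.
7: 4, 2, 6, 5, 3, 1 → 6
4: 2, 3, 1 → 3
8: 2, 6, 5, 3, 1 → 5
2: 1 → 1
6: 5, 3, 1 → 3
5: 3, 1 → 2
3: 1 → 1
1: 0
Total: 6 + 3 + 5 + 1 + 3 + 2 + 1 + 0 = 21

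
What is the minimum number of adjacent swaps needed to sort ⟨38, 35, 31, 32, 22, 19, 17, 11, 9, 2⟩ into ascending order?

The minimum number of adjacent swaps to sort an array equals its inversion count, since every such swap removes exactly one inversion.
Count inversions — for each element, later elements that are smaller:
38: 35, 31, 32, 22, 19, 17, 11, 9, 2 → 9
35: 31, 32, 22, 19, 17, 11, 9, 2 → 8
31: 22, 19, 17, 11, 9, 2 → 6
32: 22, 19, 17, 11, 9, 2 → 6
22: 19, 17, 11, 9, 2 → 5
19: 17, 11, 9, 2 → 4
17: 11, 9, 2 → 3
11: 9, 2 → 2
9: 2 → 1
2: none → 0
Total inversions: 9 + 8 + 6 + 6 + 5 + 4 + 3 + 2 + 1 + 0 = 44

44 adjacent swaps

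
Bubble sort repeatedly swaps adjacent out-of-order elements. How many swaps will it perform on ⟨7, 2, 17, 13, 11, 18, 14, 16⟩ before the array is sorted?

Each adjacent swap fixes exactly one inversion, so the minimum swap count equals the number of inversions.
Count inversions — for each element, later elements that are smaller:
7: 2 → 1
2: none → 0
17: 13, 11, 14, 16 → 4
13: 11 → 1
11: none → 0
18: 14, 16 → 2
14: none → 0
16: none → 0
Total inversions: 1 + 0 + 4 + 1 + 0 + 2 + 0 + 0 = 8

Adjacent swaps: 8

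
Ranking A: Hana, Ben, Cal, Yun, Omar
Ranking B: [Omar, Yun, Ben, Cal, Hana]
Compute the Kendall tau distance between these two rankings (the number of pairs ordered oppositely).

9

Assign each item its position (1..5) in the first ordering, then rewrite the second ordering as that position sequence:
positions: Hana→1, Ben→2, Cal→3, Yun→4, Omar→5
second ordering as positions: [5, 4, 2, 3, 1]
Discordant pairs = inversions in this position sequence.
5: 4, 2, 3, 1 → 4
4: 2, 3, 1 → 3
2: 1 → 1
3: 1 → 1
1: 0
Total: 4 + 3 + 1 + 1 + 0 = 9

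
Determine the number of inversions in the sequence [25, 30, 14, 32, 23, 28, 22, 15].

Inversions: 18

Sweep left to right; for each value list the smaller values that follow it:
25: 4
30: 5
14: 0
32: 4
23: 2
28: 2
22: 1
15: 0
Sum: 4 + 5 + 0 + 4 + 2 + 2 + 1 + 0 = 18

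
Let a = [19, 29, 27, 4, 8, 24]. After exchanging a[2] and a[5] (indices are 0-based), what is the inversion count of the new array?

8

Positions 2 and 5 hold 27 and 24; after swapping, the array is [19, 29, 24, 4, 8, 27].
Sweep left to right; for each value list the smaller values that follow it:
19 → 4, 8 → 2
29 → 24, 4, 8, 27 → 4
24 → 4, 8 → 2
4 → none → 0
8 → none → 0
27 → none → 0
Sum: 2 + 4 + 2 + 0 + 0 + 0 = 8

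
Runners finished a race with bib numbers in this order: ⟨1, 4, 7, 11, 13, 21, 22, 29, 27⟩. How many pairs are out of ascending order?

1

For each element, count later entries that are smaller:
1 → none → 0
4 → none → 0
7 → none → 0
11 → none → 0
13 → none → 0
21 → none → 0
22 → none → 0
29 → 27 → 1
27 → none → 0
Sum: 0 + 0 + 0 + 0 + 0 + 0 + 0 + 1 + 0 = 1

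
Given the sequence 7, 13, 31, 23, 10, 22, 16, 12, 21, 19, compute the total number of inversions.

Count, for each position, how many later elements it exceeds:
7 → none → 0
13 → 10, 12 → 2
31 → 23, 10, 22, 16, 12, 21, 19 → 7
23 → 10, 22, 16, 12, 21, 19 → 6
10 → none → 0
22 → 16, 12, 21, 19 → 4
16 → 12 → 1
12 → none → 0
21 → 19 → 1
19 → none → 0
Sum: 0 + 2 + 7 + 6 + 0 + 4 + 1 + 0 + 1 + 0 = 21

21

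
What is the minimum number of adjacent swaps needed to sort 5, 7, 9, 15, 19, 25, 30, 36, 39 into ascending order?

Swaps: 0

The minimum number of adjacent swaps to sort an array equals its inversion count, since every such swap removes exactly one inversion.
Count inversions — for each element, later elements that are smaller:
5: none → 0
7: none → 0
9: none → 0
15: none → 0
19: none → 0
25: none → 0
30: none → 0
36: none → 0
39: none → 0
Total inversions: 0 + 0 + 0 + 0 + 0 + 0 + 0 + 0 + 0 = 0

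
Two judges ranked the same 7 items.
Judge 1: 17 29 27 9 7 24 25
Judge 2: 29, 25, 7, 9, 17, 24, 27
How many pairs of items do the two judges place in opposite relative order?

Assign each item its position (1..7) in the first ordering, then rewrite the second ordering as that position sequence:
positions: 17→1, 29→2, 27→3, 9→4, 7→5, 24→6, 25→7
second ordering as positions: [2, 7, 5, 4, 1, 6, 3]
Discordant pairs = inversions in this position sequence.
2: 1 → 1
7: 5, 4, 1, 6, 3 → 5
5: 4, 1, 3 → 3
4: 1, 3 → 2
1: 0
6: 3 → 1
3: 0
Total: 1 + 5 + 3 + 2 + 0 + 1 + 0 = 12

12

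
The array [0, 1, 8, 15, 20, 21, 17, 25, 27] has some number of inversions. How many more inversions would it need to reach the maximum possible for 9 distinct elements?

34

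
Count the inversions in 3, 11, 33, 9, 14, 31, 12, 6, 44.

13

Element-by-element contributions:
3: 0
11: 2
33: 5
9: 1
14: 2
31: 2
12: 1
6: 0
44: 0
Sum: 0 + 2 + 5 + 1 + 2 + 2 + 1 + 0 + 0 = 13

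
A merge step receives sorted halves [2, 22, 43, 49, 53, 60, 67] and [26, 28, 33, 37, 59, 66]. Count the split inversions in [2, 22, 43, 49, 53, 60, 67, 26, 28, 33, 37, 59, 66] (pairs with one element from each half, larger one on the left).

Take each right-half value and tally the left-half values above it:
r = 26: 43, 49, 53, 60, 67 → 5
r = 28: 43, 49, 53, 60, 67 → 5
r = 33: 43, 49, 53, 60, 67 → 5
r = 37: 43, 49, 53, 60, 67 → 5
r = 59: 60, 67 → 2
r = 66: 67 → 1
Cross-inversions: 5 + 5 + 5 + 5 + 2 + 1 = 23

23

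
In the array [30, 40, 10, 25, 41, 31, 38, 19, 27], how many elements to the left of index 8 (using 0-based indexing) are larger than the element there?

The element at index 8 is 27.
Elements before it: 30, 40, 10, 25, 41, 31, 38, 19
Those larger than 27: 30, 40, 41, 31, 38

5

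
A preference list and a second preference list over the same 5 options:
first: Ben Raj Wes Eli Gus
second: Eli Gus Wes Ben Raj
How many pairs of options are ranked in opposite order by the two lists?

Assign each item its position (1..5) in the first ordering, then rewrite the second ordering as that position sequence:
positions: Ben→1, Raj→2, Wes→3, Eli→4, Gus→5
second ordering as positions: [4, 5, 3, 1, 2]
Discordant pairs = inversions in this position sequence.
4: 3, 1, 2 → 3
5: 3, 1, 2 → 3
3: 1, 2 → 2
1: 0
2: 0
Total: 3 + 3 + 2 + 0 + 0 = 8

8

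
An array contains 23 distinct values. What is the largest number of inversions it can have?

A reversed (strictly descending) arrangement makes every pair an inversion, giving C(23, 2) inversions.
C(23, 2) = 23·22/2 = 253

253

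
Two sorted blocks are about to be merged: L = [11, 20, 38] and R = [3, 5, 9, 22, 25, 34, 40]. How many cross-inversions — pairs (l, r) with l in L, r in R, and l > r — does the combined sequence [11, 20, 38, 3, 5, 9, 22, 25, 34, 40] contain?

For each element r of the right run, count left-run elements greater than r:
r = 3: 11, 20, 38 → 3
r = 5: 11, 20, 38 → 3
r = 9: 11, 20, 38 → 3
r = 22: 38 → 1
r = 25: 38 → 1
r = 34: 38 → 1
r = 40: none → 0
Cross-inversions: 3 + 3 + 3 + 1 + 1 + 1 + 0 = 12

12 cross-inversions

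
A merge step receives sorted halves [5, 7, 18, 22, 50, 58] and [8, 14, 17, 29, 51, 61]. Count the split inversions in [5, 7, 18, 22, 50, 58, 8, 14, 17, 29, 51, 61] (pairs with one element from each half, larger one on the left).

For each element r of the right run, count left-run elements greater than r:
r = 8: 18, 22, 50, 58 → 4
r = 14: 18, 22, 50, 58 → 4
r = 17: 18, 22, 50, 58 → 4
r = 29: 50, 58 → 2
r = 51: 58 → 1
r = 61: none → 0
Cross-inversions: 4 + 4 + 4 + 2 + 1 + 0 = 15

15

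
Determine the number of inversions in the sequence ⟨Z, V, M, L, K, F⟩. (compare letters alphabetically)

Count, for each position, how many later elements it exceeds:
Z: 5
V: 4
M: 3
L: 2
K: 1
F: 0
Sum: 5 + 4 + 3 + 2 + 1 + 0 = 15

15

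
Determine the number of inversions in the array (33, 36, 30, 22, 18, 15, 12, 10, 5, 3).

Element-by-element contributions:
33: 8
36: 8
30: 7
22: 6
18: 5
15: 4
12: 3
10: 2
5: 1
3: 0
Sum: 8 + 8 + 7 + 6 + 5 + 4 + 3 + 2 + 1 + 0 = 44

44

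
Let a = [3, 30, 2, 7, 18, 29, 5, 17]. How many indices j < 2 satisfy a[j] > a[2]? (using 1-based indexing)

0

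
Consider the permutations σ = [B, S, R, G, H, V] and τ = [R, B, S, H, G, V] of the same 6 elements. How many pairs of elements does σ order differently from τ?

3

Assign each item its position (1..6) in the first ordering, then rewrite the second ordering as that position sequence:
positions: B→1, S→2, R→3, G→4, H→5, V→6
second ordering as positions: [3, 1, 2, 5, 4, 6]
Discordant pairs = inversions in this position sequence.
3: 1, 2 → 2
1: 0
2: 0
5: 4 → 1
4: 0
6: 0
Total: 2 + 0 + 0 + 1 + 0 + 0 = 3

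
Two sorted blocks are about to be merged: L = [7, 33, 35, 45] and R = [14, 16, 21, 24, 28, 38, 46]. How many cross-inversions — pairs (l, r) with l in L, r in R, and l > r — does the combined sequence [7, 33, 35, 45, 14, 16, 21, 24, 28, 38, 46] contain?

16 split inversions

Count, for every r in R, how many entries of L exceed r:
r = 14: 33, 35, 45 → 3
r = 16: 33, 35, 45 → 3
r = 21: 33, 35, 45 → 3
r = 24: 33, 35, 45 → 3
r = 28: 33, 35, 45 → 3
r = 38: 45 → 1
r = 46: none → 0
Cross-inversions: 3 + 3 + 3 + 3 + 3 + 1 + 0 = 16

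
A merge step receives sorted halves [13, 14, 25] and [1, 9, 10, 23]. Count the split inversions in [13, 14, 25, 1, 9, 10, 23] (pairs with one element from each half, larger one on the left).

Count, for every r in R, how many entries of L exceed r:
r = 1: 13, 14, 25 → 3
r = 9: 13, 14, 25 → 3
r = 10: 13, 14, 25 → 3
r = 23: 25 → 1
Cross-inversions: 3 + 3 + 3 + 1 = 10

10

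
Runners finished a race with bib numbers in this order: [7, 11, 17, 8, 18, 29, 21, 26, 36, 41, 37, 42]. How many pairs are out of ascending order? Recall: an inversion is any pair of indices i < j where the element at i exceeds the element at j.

5

Element-by-element contributions:
7 → none → 0
11 → 8 → 1
17 → 8 → 1
8 → none → 0
18 → none → 0
29 → 21, 26 → 2
21 → none → 0
26 → none → 0
36 → none → 0
41 → 37 → 1
37 → none → 0
42 → none → 0
Sum: 0 + 1 + 1 + 0 + 0 + 2 + 0 + 0 + 0 + 1 + 0 + 0 = 5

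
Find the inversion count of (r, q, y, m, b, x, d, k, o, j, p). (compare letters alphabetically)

34

Element-by-element contributions:
r: 8
q: 7
y: 8
m: 4
b: 0
x: 5
d: 0
k: 1
o: 1
j: 0
p: 0
Sum: 8 + 7 + 8 + 4 + 0 + 5 + 0 + 1 + 1 + 0 + 0 = 34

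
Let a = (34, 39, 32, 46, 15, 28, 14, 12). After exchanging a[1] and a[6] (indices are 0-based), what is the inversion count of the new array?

16 inversions

Positions 1 and 6 hold 39 and 14; after swapping, the array is [34, 14, 32, 46, 15, 28, 39, 12].
Element-by-element contributions:
34 → 14, 32, 15, 28, 12 → 5
14 → 12 → 1
32 → 15, 28, 12 → 3
46 → 15, 28, 39, 12 → 4
15 → 12 → 1
28 → 12 → 1
39 → 12 → 1
12 → none → 0
Sum: 5 + 1 + 3 + 4 + 1 + 1 + 1 + 0 = 16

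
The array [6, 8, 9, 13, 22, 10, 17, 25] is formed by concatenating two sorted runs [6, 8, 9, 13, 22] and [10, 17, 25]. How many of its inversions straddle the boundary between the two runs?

3 cross-inversions

For each element r of the right run, count left-run elements greater than r:
r = 10: 13, 22 → 2
r = 17: 22 → 1
r = 25: none → 0
Cross-inversions: 2 + 1 + 0 = 3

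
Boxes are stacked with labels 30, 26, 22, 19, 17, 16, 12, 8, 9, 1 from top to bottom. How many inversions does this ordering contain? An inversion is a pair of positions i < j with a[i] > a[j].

There are 44 inversions.

Sweep left to right; for each value list the smaller values that follow it:
30 → 26, 22, 19, 17, 16, 12, 8, 9, 1 → 9
26 → 22, 19, 17, 16, 12, 8, 9, 1 → 8
22 → 19, 17, 16, 12, 8, 9, 1 → 7
19 → 17, 16, 12, 8, 9, 1 → 6
17 → 16, 12, 8, 9, 1 → 5
16 → 12, 8, 9, 1 → 4
12 → 8, 9, 1 → 3
8 → 1 → 1
9 → 1 → 1
1 → none → 0
Sum: 9 + 8 + 7 + 6 + 5 + 4 + 3 + 1 + 1 + 0 = 44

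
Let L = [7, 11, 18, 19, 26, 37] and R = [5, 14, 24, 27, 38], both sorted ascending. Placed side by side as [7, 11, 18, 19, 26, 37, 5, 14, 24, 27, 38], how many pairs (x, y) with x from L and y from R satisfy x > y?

13

Count, for every r in R, how many entries of L exceed r:
r = 5: 7, 11, 18, 19, 26, 37 → 6
r = 14: 18, 19, 26, 37 → 4
r = 24: 26, 37 → 2
r = 27: 37 → 1
r = 38: none → 0
Cross-inversions: 6 + 4 + 2 + 1 + 0 = 13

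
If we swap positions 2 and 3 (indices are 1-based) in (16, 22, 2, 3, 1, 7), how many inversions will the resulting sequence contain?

9

Positions 2 and 3 hold 22 and 2; after swapping, the array is [16, 2, 22, 3, 1, 7].
Sweep left to right; for each value list the smaller values that follow it:
16: 4
2: 1
22: 3
3: 1
1: 0
7: 0
Sum: 4 + 1 + 3 + 1 + 0 + 0 = 9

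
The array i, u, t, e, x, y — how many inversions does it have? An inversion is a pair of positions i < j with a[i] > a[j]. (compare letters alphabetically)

Element-by-element contributions:
i → e → 1
u → t, e → 2
t → e → 1
e → none → 0
x → none → 0
y → none → 0
Sum: 1 + 2 + 1 + 0 + 0 + 0 = 4

4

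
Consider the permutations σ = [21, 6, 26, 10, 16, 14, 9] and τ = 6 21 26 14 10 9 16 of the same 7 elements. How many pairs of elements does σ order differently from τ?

Discordant pairs: 4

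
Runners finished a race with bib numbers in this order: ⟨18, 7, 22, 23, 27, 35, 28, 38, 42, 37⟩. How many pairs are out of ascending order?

4

Element-by-element contributions:
18 → 7 → 1
7 → none → 0
22 → none → 0
23 → none → 0
27 → none → 0
35 → 28 → 1
28 → none → 0
38 → 37 → 1
42 → 37 → 1
37 → none → 0
Sum: 1 + 0 + 0 + 0 + 0 + 1 + 0 + 1 + 1 + 0 = 4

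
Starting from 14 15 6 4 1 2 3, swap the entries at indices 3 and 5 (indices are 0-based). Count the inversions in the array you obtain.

Positions 3 and 5 hold 4 and 2; after swapping, the array is [14, 15, 6, 2, 1, 4, 3].
For each element, count later entries that are smaller:
14 → 6, 2, 1, 4, 3 → 5
15 → 6, 2, 1, 4, 3 → 5
6 → 2, 1, 4, 3 → 4
2 → 1 → 1
1 → none → 0
4 → 3 → 1
3 → none → 0
Sum: 5 + 5 + 4 + 1 + 0 + 1 + 0 = 16

16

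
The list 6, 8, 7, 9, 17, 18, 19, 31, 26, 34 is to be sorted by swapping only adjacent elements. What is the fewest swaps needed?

2

The minimum number of adjacent swaps to sort an array equals its inversion count, since every such swap removes exactly one inversion.
Count inversions — for each element, later elements that are smaller:
6: none → 0
8: 7 → 1
7: none → 0
9: none → 0
17: none → 0
18: none → 0
19: none → 0
31: 26 → 1
26: none → 0
34: none → 0
Total inversions: 0 + 1 + 0 + 0 + 0 + 0 + 0 + 1 + 0 + 0 = 2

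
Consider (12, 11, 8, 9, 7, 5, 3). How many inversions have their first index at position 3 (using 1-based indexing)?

The element at index 3 is 8.
Elements after it: 9, 7, 5, 3
Those smaller than 8: 7, 5, 3

3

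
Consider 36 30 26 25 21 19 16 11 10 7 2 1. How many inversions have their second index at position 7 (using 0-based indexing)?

7

The element at index 7 is 11.
Elements before it: 36, 30, 26, 25, 21, 19, 16
Those larger than 11: 36, 30, 26, 25, 21, 19, 16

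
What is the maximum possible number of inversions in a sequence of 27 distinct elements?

351

The maximum occurs when the array is in strictly decreasing order: every one of the C(27, 2) pairs is inverted.
C(27, 2) = 27·26/2 = 351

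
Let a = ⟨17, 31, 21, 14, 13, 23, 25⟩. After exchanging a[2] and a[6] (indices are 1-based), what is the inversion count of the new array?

9

Positions 2 and 6 hold 31 and 23; after swapping, the array is [17, 23, 21, 14, 13, 31, 25].
Element-by-element contributions:
17 → 14, 13 → 2
23 → 21, 14, 13 → 3
21 → 14, 13 → 2
14 → 13 → 1
13 → none → 0
31 → 25 → 1
25 → none → 0
Sum: 2 + 3 + 2 + 1 + 0 + 1 + 0 = 9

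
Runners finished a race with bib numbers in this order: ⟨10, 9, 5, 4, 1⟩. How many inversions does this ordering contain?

10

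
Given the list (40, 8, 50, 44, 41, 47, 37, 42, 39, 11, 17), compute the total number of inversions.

Sweep left to right; for each value list the smaller values that follow it:
40 → 8, 37, 39, 11, 17 → 5
8 → none → 0
50 → 44, 41, 47, 37, 42, 39, 11, 17 → 8
44 → 41, 37, 42, 39, 11, 17 → 6
41 → 37, 39, 11, 17 → 4
47 → 37, 42, 39, 11, 17 → 5
37 → 11, 17 → 2
42 → 39, 11, 17 → 3
39 → 11, 17 → 2
11 → none → 0
17 → none → 0
Sum: 5 + 0 + 8 + 6 + 4 + 5 + 2 + 3 + 2 + 0 + 0 = 35

35 inversions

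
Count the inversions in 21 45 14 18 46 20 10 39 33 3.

27

Element-by-element contributions:
21: 5
45: 7
14: 2
18: 2
46: 5
20: 2
10: 1
39: 2
33: 1
3: 0
Sum: 5 + 7 + 2 + 2 + 5 + 2 + 1 + 2 + 1 + 0 = 27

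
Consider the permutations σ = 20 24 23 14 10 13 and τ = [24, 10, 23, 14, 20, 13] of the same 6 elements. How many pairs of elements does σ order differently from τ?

Assign each item its position (1..6) in the first ordering, then rewrite the second ordering as that position sequence:
positions: 20→1, 24→2, 23→3, 14→4, 10→5, 13→6
second ordering as positions: [2, 5, 3, 4, 1, 6]
Discordant pairs = inversions in this position sequence.
2: 1 → 1
5: 3, 4, 1 → 3
3: 1 → 1
4: 1 → 1
1: 0
6: 0
Total: 1 + 3 + 1 + 1 + 0 + 0 = 6

6 discordant pairs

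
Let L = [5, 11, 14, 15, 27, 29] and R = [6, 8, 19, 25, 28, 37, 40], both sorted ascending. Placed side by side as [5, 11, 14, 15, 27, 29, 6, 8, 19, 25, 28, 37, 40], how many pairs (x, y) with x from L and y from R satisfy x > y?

For each element r of the right run, count left-run elements greater than r:
r = 6: 11, 14, 15, 27, 29 → 5
r = 8: 11, 14, 15, 27, 29 → 5
r = 19: 27, 29 → 2
r = 25: 27, 29 → 2
r = 28: 29 → 1
r = 37: none → 0
r = 40: none → 0
Cross-inversions: 5 + 5 + 2 + 2 + 1 + 0 + 0 = 15

15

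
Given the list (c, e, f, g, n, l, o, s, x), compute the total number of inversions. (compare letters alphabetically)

1

Element-by-element contributions:
c → none → 0
e → none → 0
f → none → 0
g → none → 0
n → l → 1
l → none → 0
o → none → 0
s → none → 0
x → none → 0
Sum: 0 + 0 + 0 + 0 + 1 + 0 + 0 + 0 + 0 = 1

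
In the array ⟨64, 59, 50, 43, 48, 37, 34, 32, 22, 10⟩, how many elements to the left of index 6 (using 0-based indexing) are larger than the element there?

The element at index 6 is 34.
Elements before it: 64, 59, 50, 43, 48, 37
Those larger than 34: 64, 59, 50, 43, 48, 37

6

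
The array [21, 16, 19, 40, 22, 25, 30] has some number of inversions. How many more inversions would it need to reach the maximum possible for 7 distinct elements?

16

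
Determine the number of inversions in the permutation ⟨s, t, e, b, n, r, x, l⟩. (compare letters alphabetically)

14

Sweep left to right; for each value list the smaller values that follow it:
s: 5
t: 5
e: 1
b: 0
n: 1
r: 1
x: 1
l: 0
Sum: 5 + 5 + 1 + 0 + 1 + 1 + 1 + 0 = 14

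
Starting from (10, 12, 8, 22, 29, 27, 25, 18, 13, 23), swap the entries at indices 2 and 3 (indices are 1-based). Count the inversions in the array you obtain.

16 inversions

Positions 2 and 3 hold 12 and 8; after swapping, the array is [10, 8, 12, 22, 29, 27, 25, 18, 13, 23].
Sweep left to right; for each value list the smaller values that follow it:
10 → 8 → 1
8 → none → 0
12 → none → 0
22 → 18, 13 → 2
29 → 27, 25, 18, 13, 23 → 5
27 → 25, 18, 13, 23 → 4
25 → 18, 13, 23 → 3
18 → 13 → 1
13 → none → 0
23 → none → 0
Sum: 1 + 0 + 0 + 2 + 5 + 4 + 3 + 1 + 0 + 0 = 16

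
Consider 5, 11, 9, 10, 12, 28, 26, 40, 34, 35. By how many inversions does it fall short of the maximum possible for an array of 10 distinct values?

40 inversions short

Maximum inversions for 10 distinct elements is C(10, 2) = 10·9/2 = 45.
Current inversions — for each element, count later smaller elements:
5: 0
11: 2
9: 0
10: 0
12: 0
28: 1
26: 0
40: 2
34: 0
35: 0
Current total: 0 + 2 + 0 + 0 + 0 + 1 + 0 + 2 + 0 + 0 = 5
Shortfall: 45 − 5 = 40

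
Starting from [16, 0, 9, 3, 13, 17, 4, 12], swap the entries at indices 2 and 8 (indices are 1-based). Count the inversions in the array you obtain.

Positions 2 and 8 hold 0 and 12; after swapping, the array is [16, 12, 9, 3, 13, 17, 4, 0].
For each element, count later entries that are smaller:
16 → 12, 9, 3, 13, 4, 0 → 6
12 → 9, 3, 4, 0 → 4
9 → 3, 4, 0 → 3
3 → 0 → 1
13 → 4, 0 → 2
17 → 4, 0 → 2
4 → 0 → 1
0 → none → 0
Sum: 6 + 4 + 3 + 1 + 2 + 2 + 1 + 0 = 19

19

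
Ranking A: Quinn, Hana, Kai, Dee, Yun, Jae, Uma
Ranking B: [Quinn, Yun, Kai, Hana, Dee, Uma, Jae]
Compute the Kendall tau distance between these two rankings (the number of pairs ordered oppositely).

Assign each item its position (1..7) in the first ordering, then rewrite the second ordering as that position sequence:
positions: Quinn→1, Hana→2, Kai→3, Dee→4, Yun→5, Jae→6, Uma→7
second ordering as positions: [1, 5, 3, 2, 4, 7, 6]
Discordant pairs = inversions in this position sequence.
1: 0
5: 3, 2, 4 → 3
3: 2 → 1
2: 0
4: 0
7: 6 → 1
6: 0
Total: 0 + 3 + 1 + 0 + 0 + 1 + 0 = 5

5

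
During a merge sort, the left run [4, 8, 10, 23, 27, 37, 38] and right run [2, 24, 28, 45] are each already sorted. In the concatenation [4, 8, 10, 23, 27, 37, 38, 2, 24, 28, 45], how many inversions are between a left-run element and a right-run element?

12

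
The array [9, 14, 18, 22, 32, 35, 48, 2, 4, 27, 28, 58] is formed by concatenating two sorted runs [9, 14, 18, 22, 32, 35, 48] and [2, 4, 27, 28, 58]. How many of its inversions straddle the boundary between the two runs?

20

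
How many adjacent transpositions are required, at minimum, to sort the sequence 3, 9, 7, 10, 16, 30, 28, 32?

2 adjacent swaps

The minimum number of adjacent swaps to sort an array equals its inversion count, since every such swap removes exactly one inversion.
Count inversions — for each element, later elements that are smaller:
3: none → 0
9: 7 → 1
7: none → 0
10: none → 0
16: none → 0
30: 28 → 1
28: none → 0
32: none → 0
Total inversions: 0 + 1 + 0 + 0 + 0 + 1 + 0 + 0 = 2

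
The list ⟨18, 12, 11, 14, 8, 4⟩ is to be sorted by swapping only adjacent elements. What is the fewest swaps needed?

The minimum number of adjacent swaps to sort an array equals its inversion count, since every such swap removes exactly one inversion.
Count inversions — for each element, later elements that are smaller:
18: 12, 11, 14, 8, 4 → 5
12: 11, 8, 4 → 3
11: 8, 4 → 2
14: 8, 4 → 2
8: 4 → 1
4: none → 0
Total inversions: 5 + 3 + 2 + 2 + 1 + 0 = 13

13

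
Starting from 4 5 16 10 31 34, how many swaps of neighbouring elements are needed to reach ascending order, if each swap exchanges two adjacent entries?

There is 1 swap.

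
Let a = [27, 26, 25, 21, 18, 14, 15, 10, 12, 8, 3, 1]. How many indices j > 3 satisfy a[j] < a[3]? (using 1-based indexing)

9

The element at index 3 is 25.
Elements after it: 21, 18, 14, 15, 10, 12, 8, 3, 1
Those smaller than 25: 21, 18, 14, 15, 10, 12, 8, 3, 1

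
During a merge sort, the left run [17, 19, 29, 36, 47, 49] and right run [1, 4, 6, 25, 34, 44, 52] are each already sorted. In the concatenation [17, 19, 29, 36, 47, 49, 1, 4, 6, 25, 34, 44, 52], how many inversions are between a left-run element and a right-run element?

For each element r of the right run, count left-run elements greater than r:
r = 1: 17, 19, 29, 36, 47, 49 → 6
r = 4: 17, 19, 29, 36, 47, 49 → 6
r = 6: 17, 19, 29, 36, 47, 49 → 6
r = 25: 29, 36, 47, 49 → 4
r = 34: 36, 47, 49 → 3
r = 44: 47, 49 → 2
r = 52: none → 0
Cross-inversions: 6 + 6 + 6 + 4 + 3 + 2 + 0 = 27

27 split inversions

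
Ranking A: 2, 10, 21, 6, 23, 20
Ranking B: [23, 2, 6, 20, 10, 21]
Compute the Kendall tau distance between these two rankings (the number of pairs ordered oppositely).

Assign each item its position (1..6) in the first ordering, then rewrite the second ordering as that position sequence:
positions: 2→1, 10→2, 21→3, 6→4, 23→5, 20→6
second ordering as positions: [5, 1, 4, 6, 2, 3]
Discordant pairs = inversions in this position sequence.
5: 1, 4, 2, 3 → 4
1: 0
4: 2, 3 → 2
6: 2, 3 → 2
2: 0
3: 0
Total: 4 + 0 + 2 + 2 + 0 + 0 = 8

8 discordant pairs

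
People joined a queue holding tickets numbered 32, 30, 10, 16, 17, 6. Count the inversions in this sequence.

Listing every pair i<j with a[i]>a[j] (using 1-based positions):
(1,2): 32 > 30
(1,3): 32 > 10
(1,4): 32 > 16
(1,5): 32 > 17
(1,6): 32 > 6
(2,3): 30 > 10
(2,4): 30 > 16
(2,5): 30 > 17
(2,6): 30 > 6
(3,6): 10 > 6
(4,6): 16 > 6
(5,6): 17 > 6
That's 12 pairs.

12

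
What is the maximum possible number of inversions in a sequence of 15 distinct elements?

105

The maximum occurs when the array is in strictly decreasing order: every one of the C(15, 2) pairs is inverted.
C(15, 2) = 15·14/2 = 105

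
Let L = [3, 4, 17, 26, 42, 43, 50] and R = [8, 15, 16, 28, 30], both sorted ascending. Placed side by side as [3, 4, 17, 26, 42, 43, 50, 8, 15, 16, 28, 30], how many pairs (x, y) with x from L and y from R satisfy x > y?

Count, for every r in R, how many entries of L exceed r:
r = 8: 17, 26, 42, 43, 50 → 5
r = 15: 17, 26, 42, 43, 50 → 5
r = 16: 17, 26, 42, 43, 50 → 5
r = 28: 42, 43, 50 → 3
r = 30: 42, 43, 50 → 3
Cross-inversions: 5 + 5 + 5 + 3 + 3 = 21

21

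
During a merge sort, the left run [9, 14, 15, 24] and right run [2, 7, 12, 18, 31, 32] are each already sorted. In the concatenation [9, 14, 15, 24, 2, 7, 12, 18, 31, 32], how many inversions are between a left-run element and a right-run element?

Take each right-half value and tally the left-half values above it:
r = 2: 9, 14, 15, 24 → 4
r = 7: 9, 14, 15, 24 → 4
r = 12: 14, 15, 24 → 3
r = 18: 24 → 1
r = 31: none → 0
r = 32: none → 0
Cross-inversions: 4 + 4 + 3 + 1 + 0 + 0 = 12

Split inversions: 12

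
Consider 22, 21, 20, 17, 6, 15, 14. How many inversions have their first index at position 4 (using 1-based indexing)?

The element at index 4 is 17.
Elements after it: 6, 15, 14
Those smaller than 17: 6, 15, 14

3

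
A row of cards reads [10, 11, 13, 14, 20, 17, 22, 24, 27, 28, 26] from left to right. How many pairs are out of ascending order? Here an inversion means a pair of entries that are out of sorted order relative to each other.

Element-by-element contributions:
10: 0
11: 0
13: 0
14: 0
20: 1
17: 0
22: 0
24: 0
27: 1
28: 1
26: 0
Sum: 0 + 0 + 0 + 0 + 1 + 0 + 0 + 0 + 1 + 1 + 0 = 3

3 out-of-order pairs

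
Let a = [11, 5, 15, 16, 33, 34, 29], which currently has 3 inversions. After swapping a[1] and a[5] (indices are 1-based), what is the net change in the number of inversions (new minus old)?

+5

Positions 1 and 5 hold 11 and 33; after swapping, the array is [33, 5, 15, 16, 11, 34, 29].
Sweep left to right; for each value list the smaller values that follow it:
33 → 5, 15, 16, 11, 29 → 5
5 → none → 0
15 → 11 → 1
16 → 11 → 1
11 → none → 0
34 → 29 → 1
29 → none → 0
Sum: 5 + 0 + 1 + 1 + 0 + 1 + 0 = 8
Change: 8 − 3 = +5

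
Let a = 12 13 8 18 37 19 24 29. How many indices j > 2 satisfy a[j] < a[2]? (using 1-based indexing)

The element at index 2 is 13.
Elements after it: 8, 18, 37, 19, 24, 29
Those smaller than 13: 8

1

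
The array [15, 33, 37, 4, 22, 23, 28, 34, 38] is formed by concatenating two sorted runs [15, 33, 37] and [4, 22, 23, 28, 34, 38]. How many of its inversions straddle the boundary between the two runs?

Take each right-half value and tally the left-half values above it:
r = 4: 15, 33, 37 → 3
r = 22: 33, 37 → 2
r = 23: 33, 37 → 2
r = 28: 33, 37 → 2
r = 34: 37 → 1
r = 38: none → 0
Cross-inversions: 3 + 2 + 2 + 2 + 1 + 0 = 10

There are 10 split inversions.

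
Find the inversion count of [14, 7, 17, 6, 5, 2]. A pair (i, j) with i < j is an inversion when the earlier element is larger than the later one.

Out-of-order pairs: 13

For each element, count later entries that are smaller:
14: 4
7: 3
17: 3
6: 2
5: 1
2: 0
Sum: 4 + 3 + 3 + 2 + 1 + 0 = 13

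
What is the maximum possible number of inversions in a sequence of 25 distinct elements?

There are 300 inversions.

A reversed (strictly descending) arrangement makes every pair an inversion, giving C(25, 2) inversions.
C(25, 2) = 25·24/2 = 300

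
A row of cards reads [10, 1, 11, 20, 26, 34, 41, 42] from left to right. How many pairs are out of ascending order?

For each element, count later entries that are smaller:
10 → 1 → 1
1 → none → 0
11 → none → 0
20 → none → 0
26 → none → 0
34 → none → 0
41 → none → 0
42 → none → 0
Sum: 1 + 0 + 0 + 0 + 0 + 0 + 0 + 0 = 1

1 inversion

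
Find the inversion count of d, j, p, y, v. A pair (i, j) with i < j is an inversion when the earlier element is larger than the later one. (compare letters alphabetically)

Inversions: 1

Listing every pair i<j with a[i]>a[j] (using 1-based positions):
(4,5): y > v
That's 1 pair.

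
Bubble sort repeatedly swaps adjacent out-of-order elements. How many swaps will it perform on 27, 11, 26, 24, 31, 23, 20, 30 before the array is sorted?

Adjacent swaps: 14

The minimum number of adjacent swaps to sort an array equals its inversion count, since every such swap removes exactly one inversion.
Count inversions — for each element, later elements that are smaller:
27: 11, 26, 24, 23, 20 → 5
11: none → 0
26: 24, 23, 20 → 3
24: 23, 20 → 2
31: 23, 20, 30 → 3
23: 20 → 1
20: none → 0
30: none → 0
Total inversions: 5 + 0 + 3 + 2 + 3 + 1 + 0 + 0 = 14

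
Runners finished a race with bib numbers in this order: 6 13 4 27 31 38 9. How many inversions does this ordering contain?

Out-of-order index pairs (1-indexed):
(1,3): 6 > 4
(2,3): 13 > 4
(2,7): 13 > 9
(4,7): 27 > 9
(5,7): 31 > 9
(6,7): 38 > 9
That's 6 pairs.

6 inversions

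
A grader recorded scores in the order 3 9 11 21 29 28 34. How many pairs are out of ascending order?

There is 1 inversion.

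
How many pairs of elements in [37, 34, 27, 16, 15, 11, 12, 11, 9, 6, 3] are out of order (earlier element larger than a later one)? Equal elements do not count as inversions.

53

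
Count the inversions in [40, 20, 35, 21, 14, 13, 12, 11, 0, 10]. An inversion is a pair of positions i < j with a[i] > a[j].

Sweep left to right; for each value list the smaller values that follow it:
40: 9
20: 6
35: 7
21: 6
14: 5
13: 4
12: 3
11: 2
0: 0
10: 0
Sum: 9 + 6 + 7 + 6 + 5 + 4 + 3 + 2 + 0 + 0 = 42

There are 42 inversions.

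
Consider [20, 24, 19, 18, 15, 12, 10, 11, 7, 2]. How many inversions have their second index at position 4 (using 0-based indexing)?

The element at index 4 is 15.
Elements before it: 20, 24, 19, 18
Those larger than 15: 20, 24, 19, 18

4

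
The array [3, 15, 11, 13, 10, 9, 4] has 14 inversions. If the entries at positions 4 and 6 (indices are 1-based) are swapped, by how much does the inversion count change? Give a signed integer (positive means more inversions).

Positions 4 and 6 hold 13 and 9; after swapping, the array is [3, 15, 11, 9, 10, 13, 4].
For each element, count later entries that are smaller:
3 → none → 0
15 → 11, 9, 10, 13, 4 → 5
11 → 9, 10, 4 → 3
9 → 4 → 1
10 → 4 → 1
13 → 4 → 1
4 → none → 0
Sum: 0 + 5 + 3 + 1 + 1 + 1 + 0 = 11
Change: 11 − 14 = -3

-3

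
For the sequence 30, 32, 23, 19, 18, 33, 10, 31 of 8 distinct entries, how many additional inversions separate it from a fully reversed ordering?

Maximum inversions for 8 distinct elements is C(8, 2) = 8·7/2 = 28.
Current inversions — for each element, count later smaller elements:
30: 4
32: 5
23: 3
19: 2
18: 1
33: 2
10: 0
31: 0
Current total: 4 + 5 + 3 + 2 + 1 + 2 + 0 + 0 = 17
Shortfall: 28 − 17 = 11

11 inversions short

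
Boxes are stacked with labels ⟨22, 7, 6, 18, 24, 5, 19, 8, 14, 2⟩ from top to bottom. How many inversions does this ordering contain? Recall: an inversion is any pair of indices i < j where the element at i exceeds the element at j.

28

Element-by-element contributions:
22 → 7, 6, 18, 5, 19, 8, 14, 2 → 8
7 → 6, 5, 2 → 3
6 → 5, 2 → 2
18 → 5, 8, 14, 2 → 4
24 → 5, 19, 8, 14, 2 → 5
5 → 2 → 1
19 → 8, 14, 2 → 3
8 → 2 → 1
14 → 2 → 1
2 → none → 0
Sum: 8 + 3 + 2 + 4 + 5 + 1 + 3 + 1 + 1 + 0 = 28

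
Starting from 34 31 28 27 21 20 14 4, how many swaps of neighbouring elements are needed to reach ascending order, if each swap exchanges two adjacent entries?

28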